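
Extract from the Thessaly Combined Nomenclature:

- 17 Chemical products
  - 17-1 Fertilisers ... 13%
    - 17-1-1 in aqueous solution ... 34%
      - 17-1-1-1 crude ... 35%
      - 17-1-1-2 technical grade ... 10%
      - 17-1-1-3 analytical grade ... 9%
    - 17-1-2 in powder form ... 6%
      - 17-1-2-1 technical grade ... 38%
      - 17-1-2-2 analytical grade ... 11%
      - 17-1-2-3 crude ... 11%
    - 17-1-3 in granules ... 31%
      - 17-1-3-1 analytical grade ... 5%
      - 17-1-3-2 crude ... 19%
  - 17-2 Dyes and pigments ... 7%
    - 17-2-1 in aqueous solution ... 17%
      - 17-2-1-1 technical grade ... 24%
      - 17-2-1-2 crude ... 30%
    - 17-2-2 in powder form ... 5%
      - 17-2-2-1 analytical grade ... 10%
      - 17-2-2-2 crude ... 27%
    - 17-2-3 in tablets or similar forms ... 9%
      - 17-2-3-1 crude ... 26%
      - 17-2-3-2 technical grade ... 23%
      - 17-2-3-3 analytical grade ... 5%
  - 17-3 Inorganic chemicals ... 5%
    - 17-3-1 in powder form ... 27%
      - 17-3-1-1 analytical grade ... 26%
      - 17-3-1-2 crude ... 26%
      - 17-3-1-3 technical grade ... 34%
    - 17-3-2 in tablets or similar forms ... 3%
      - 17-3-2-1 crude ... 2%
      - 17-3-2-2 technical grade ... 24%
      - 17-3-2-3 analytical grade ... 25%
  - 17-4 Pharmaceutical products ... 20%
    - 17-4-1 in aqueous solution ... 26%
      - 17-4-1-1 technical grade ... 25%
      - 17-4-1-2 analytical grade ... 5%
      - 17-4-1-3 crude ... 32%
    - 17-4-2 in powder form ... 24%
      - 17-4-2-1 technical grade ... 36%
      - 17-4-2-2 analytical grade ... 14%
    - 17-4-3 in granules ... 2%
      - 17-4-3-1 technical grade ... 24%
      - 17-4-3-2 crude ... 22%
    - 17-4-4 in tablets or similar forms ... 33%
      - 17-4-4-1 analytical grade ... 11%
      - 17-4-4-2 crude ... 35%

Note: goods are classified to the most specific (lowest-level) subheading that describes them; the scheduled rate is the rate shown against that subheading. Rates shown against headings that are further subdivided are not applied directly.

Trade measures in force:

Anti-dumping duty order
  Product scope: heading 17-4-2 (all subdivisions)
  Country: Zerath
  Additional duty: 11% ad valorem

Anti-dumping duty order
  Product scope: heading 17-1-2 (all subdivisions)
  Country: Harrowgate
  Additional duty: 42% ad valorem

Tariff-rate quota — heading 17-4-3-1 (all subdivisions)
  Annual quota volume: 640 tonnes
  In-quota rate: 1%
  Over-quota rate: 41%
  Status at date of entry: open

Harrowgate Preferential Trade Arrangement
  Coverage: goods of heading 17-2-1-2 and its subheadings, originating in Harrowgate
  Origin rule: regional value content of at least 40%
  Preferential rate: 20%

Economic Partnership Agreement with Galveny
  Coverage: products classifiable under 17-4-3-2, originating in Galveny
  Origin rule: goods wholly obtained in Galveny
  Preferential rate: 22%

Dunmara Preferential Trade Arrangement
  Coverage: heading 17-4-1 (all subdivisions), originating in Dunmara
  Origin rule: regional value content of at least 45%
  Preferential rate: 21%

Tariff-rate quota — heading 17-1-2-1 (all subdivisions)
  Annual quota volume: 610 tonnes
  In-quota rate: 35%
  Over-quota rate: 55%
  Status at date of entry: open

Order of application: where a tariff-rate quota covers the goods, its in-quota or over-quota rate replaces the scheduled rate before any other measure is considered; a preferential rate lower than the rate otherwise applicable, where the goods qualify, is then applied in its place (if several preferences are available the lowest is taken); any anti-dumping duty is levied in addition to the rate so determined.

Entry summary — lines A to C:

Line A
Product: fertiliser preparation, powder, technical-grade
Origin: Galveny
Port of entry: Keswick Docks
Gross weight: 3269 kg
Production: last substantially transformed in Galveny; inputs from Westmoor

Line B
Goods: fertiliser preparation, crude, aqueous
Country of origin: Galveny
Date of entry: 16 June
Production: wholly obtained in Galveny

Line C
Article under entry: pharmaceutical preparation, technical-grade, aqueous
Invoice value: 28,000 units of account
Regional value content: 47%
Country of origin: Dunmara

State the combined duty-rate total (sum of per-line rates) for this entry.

91%

Line A: fertiliser → 17-1; powder → 17-1-2; technical-grade → 17-1-2-1. Scheduled 38%. quota on 17-1-2-1 open → in-quota 35%; Galveny agreement on 17-4-3-2: 17-1-2-1 not covered. → 35%.
Line B: fertiliser → 17-1; aqueous → 17-1-1; crude → 17-1-1-1. Scheduled 35%. Galveny agreement on 17-4-3-2: 17-1-1-1 not covered. → 35%.
Line C: pharmaceutical → 17-4; aqueous → 17-4-1; technical-grade → 17-4-1-1. Scheduled 25%. Dunmara agreement on 17-4-1: RVC ≥ 45% → 21% available; preferential 21%. → 21%.
Sum: 35% + 35% + 21% = 91%.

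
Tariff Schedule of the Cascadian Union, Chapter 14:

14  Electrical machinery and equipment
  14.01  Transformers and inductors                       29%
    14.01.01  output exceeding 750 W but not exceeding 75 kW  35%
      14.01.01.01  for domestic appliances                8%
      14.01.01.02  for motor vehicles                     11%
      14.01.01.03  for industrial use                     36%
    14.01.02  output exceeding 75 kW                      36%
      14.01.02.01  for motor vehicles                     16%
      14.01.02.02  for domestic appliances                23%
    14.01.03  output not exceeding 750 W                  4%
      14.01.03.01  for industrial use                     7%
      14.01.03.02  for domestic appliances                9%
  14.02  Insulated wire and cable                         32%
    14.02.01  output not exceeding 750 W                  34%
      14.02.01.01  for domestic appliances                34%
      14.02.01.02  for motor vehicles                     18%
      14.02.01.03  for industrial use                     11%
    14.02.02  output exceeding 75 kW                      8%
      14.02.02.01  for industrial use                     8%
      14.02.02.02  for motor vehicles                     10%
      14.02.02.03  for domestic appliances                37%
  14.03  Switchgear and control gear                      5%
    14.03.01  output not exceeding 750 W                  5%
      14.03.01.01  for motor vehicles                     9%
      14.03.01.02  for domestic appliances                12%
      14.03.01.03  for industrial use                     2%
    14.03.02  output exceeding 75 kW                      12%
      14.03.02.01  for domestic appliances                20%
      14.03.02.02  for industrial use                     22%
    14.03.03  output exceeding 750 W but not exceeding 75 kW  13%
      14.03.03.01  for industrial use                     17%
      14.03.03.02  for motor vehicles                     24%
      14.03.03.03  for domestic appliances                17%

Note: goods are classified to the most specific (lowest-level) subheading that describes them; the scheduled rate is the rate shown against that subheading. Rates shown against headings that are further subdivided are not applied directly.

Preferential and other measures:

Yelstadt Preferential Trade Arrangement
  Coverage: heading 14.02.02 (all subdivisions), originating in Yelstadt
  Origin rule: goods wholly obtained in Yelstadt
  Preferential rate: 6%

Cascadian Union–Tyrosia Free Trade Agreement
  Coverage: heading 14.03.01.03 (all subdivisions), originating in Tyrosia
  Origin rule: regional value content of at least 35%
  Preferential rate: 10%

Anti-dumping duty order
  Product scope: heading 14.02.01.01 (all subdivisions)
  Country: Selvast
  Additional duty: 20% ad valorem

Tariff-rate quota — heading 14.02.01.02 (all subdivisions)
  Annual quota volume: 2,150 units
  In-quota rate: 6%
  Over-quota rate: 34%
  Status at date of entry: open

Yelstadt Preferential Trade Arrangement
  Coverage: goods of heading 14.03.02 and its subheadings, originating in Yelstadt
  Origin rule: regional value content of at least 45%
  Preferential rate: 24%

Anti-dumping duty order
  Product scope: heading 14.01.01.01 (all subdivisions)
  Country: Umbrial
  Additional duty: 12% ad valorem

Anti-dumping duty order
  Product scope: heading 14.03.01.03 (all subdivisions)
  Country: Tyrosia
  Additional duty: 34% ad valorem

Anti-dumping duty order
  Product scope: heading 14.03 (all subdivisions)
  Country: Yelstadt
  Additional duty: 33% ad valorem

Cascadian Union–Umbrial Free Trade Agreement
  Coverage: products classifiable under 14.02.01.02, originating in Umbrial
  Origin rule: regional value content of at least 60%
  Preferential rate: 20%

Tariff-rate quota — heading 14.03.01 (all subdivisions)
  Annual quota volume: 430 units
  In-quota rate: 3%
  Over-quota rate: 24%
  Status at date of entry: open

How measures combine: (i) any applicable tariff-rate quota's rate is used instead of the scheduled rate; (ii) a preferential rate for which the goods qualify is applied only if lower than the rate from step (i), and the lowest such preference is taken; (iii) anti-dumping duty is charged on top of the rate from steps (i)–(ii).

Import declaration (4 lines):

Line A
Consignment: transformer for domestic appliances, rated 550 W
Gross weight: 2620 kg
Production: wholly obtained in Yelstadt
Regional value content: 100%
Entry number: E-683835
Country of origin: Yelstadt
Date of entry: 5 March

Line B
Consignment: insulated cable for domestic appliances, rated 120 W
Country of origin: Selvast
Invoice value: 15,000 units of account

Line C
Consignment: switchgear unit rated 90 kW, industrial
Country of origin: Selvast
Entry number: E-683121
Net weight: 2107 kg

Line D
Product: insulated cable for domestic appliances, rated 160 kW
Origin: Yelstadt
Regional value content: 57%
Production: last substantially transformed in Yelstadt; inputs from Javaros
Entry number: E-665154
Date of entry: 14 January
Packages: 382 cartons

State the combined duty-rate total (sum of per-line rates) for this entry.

122%

Line A: transformer → 14.01; rated 550 W → 14.01.03; for domestic appliances → 14.01.03.02. Scheduled 9%. Yelstadt agreement on 14.02.02: 14.01.03.02 not covered; Yelstadt agreement on 14.03.02: 14.01.03.02 not covered. → 9%.
Line B: insulated cable → 14.02; rated 120 W → 14.02.01; for domestic appliances → 14.02.01.01. Scheduled 34%. anti-dumping (Selvast, 14.02.01.01): +20%; total 34% + 20% = 54%. → 54%.
Line C: switchgear unit → 14.03; rated 90 kW → 14.03.02; industrial → 14.03.02.02. Scheduled 22%. No special measure applies. → 22%.
Line D: insulated cable → 14.02; rated 160 kW → 14.02.02; for domestic appliances → 14.02.02.03. Scheduled 37%. Yelstadt agreement on 14.02.02: not wholly obtained; Yelstadt agreement on 14.03.02: 14.02.02.03 not covered. → 37%.
Sum: 9% + 54% + 22% + 37% = 122%.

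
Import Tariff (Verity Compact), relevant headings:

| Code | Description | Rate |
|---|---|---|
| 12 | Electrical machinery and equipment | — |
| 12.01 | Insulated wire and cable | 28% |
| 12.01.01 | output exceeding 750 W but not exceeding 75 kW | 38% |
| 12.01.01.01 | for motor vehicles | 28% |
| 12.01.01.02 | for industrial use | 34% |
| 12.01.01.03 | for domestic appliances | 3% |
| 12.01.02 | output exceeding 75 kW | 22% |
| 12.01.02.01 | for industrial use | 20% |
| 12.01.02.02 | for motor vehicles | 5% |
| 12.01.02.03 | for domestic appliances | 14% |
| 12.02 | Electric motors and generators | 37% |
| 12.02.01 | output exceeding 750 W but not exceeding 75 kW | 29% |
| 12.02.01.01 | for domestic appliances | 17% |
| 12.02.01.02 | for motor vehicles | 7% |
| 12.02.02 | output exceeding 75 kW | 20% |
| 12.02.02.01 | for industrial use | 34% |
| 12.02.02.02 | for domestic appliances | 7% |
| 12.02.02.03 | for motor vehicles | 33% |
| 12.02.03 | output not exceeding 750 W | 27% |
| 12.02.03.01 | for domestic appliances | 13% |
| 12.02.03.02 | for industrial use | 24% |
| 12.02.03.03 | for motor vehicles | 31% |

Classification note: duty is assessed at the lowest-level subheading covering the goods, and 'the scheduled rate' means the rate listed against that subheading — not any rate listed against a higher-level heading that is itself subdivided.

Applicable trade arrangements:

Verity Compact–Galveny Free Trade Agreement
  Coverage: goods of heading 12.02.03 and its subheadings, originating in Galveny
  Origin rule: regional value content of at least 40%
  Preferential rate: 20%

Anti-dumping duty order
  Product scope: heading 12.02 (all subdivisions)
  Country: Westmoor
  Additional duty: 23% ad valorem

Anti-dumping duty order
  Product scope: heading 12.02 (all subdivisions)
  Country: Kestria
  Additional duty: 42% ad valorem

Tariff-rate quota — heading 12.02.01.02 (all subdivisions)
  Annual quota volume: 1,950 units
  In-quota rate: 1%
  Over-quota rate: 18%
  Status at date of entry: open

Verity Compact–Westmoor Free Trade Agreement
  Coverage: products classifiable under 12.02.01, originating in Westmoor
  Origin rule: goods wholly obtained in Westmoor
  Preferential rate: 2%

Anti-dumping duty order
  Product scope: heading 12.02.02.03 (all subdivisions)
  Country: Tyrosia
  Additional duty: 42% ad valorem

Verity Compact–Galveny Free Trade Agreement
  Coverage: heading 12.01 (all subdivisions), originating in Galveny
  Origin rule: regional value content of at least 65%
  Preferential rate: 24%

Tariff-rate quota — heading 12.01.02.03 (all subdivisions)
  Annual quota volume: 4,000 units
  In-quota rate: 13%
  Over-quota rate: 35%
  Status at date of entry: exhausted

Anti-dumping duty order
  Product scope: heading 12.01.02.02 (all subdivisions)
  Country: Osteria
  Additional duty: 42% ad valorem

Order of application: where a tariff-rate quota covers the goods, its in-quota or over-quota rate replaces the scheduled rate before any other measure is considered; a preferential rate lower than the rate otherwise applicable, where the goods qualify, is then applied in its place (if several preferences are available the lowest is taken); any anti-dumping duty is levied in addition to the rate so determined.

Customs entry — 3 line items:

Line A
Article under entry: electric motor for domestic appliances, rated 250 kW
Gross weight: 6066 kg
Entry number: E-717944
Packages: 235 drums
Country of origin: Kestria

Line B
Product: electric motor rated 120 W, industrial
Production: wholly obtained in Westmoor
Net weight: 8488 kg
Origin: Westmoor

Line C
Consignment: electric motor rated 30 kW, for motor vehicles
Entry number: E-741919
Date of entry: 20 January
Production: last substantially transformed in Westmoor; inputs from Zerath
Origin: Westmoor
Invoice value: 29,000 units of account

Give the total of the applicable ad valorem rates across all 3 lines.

120%

Line A: electric motor → 12.02; rated 250 kW → 12.02.02; for domestic appliances → 12.02.02.02. Scheduled 7%. anti-dumping (Kestria, 12.02): +42%; total 7% + 42% = 49%. → 49%.
Line B: electric motor → 12.02; rated 120 W → 12.02.03; industrial → 12.02.03.02. Scheduled 24%. Westmoor agreement on 12.02.01: 12.02.03.02 not covered; anti-dumping (Westmoor, 12.02): +23%; total 24% + 23% = 47%. → 47%.
Line C: electric motor → 12.02; rated 30 kW → 12.02.01; for motor vehicles → 12.02.01.02. Scheduled 7%. quota on 12.02.01.02 open → in-quota 1%; Westmoor agreement on 12.02.01: not wholly obtained; anti-dumping (Westmoor, 12.02): +23%; total 1% + 23% = 24%. → 24%.
Sum: 49% + 47% + 24% = 120%.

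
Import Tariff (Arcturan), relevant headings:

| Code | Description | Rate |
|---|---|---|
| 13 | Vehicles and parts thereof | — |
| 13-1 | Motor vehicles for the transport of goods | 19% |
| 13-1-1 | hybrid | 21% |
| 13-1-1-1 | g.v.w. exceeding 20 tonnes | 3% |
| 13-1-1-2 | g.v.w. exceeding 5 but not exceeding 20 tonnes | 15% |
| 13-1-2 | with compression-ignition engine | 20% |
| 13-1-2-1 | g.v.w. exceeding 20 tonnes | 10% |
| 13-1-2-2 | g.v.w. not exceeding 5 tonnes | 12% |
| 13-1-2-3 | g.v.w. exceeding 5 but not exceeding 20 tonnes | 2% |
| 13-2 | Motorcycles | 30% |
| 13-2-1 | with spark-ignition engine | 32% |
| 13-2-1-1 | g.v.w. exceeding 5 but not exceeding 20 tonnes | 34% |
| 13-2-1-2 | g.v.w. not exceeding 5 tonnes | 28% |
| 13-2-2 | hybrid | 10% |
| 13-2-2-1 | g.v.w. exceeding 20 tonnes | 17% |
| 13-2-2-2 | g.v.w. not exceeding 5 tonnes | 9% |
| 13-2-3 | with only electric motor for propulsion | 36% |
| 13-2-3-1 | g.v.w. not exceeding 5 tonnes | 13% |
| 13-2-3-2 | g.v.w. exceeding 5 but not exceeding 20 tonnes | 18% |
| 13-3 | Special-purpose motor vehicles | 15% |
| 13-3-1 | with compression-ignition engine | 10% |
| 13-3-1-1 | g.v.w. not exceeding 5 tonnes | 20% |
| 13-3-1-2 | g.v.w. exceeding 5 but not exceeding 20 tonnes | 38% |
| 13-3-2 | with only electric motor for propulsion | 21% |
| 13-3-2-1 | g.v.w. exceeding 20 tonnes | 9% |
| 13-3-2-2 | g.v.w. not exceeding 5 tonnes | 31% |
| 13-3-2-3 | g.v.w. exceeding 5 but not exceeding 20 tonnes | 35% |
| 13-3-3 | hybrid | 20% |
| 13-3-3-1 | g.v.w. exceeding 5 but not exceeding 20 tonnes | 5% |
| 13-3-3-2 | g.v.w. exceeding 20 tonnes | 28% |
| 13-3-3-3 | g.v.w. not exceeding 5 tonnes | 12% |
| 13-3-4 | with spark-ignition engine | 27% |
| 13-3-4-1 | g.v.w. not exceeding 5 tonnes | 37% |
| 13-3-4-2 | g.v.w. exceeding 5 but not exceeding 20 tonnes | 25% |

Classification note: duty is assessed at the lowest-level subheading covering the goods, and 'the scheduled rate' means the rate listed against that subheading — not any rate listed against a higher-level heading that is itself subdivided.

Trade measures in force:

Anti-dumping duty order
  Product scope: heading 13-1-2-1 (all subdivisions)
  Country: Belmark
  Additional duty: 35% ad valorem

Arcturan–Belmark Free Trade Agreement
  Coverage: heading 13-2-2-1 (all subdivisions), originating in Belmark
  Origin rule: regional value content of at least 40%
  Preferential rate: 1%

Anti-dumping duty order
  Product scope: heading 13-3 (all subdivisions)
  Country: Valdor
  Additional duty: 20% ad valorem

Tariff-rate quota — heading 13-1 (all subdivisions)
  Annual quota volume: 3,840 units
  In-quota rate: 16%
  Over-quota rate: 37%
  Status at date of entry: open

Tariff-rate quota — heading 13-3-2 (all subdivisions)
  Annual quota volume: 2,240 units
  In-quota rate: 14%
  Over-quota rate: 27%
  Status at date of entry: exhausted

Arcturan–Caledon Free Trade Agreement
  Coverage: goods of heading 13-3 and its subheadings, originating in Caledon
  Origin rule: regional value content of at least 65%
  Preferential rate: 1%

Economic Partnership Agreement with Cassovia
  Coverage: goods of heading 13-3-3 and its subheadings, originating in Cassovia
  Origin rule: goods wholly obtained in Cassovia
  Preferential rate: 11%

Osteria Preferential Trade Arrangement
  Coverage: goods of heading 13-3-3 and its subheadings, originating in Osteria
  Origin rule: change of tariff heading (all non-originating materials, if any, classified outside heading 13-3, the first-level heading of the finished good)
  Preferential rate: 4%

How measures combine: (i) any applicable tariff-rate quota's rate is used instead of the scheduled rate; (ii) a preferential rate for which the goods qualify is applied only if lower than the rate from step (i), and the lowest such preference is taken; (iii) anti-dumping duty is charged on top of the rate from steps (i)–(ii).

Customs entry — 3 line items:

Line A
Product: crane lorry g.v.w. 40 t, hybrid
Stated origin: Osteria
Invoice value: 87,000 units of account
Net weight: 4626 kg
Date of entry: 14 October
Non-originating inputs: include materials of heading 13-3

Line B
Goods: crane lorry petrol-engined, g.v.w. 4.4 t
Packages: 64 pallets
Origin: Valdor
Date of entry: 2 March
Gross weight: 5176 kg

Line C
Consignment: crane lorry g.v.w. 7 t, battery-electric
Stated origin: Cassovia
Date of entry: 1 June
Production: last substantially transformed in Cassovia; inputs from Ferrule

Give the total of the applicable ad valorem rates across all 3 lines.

Line A: crane lorry → 13-3; hybrid → 13-3-3; g.v.w. 40 t → 13-3-3-2. Scheduled 28%. Osteria agreement on 13-3-3: CTH not met. → 28%.
Line B: crane lorry → 13-3; petrol-engined → 13-3-4; g.v.w. 4.4 t → 13-3-4-1. Scheduled 37%. anti-dumping (Valdor, 13-3): +20%; total 37% + 20% = 57%. → 57%.
Line C: crane lorry → 13-3; battery-electric → 13-3-2; g.v.w. 7 t → 13-3-2-3. Scheduled 35%. quota on 13-3-2 exhausted → over-quota 27%; Cassovia agreement on 13-3-3: 13-3-2-3 not covered. → 27%.
Sum: 28% + 57% + 27% = 112%.

112%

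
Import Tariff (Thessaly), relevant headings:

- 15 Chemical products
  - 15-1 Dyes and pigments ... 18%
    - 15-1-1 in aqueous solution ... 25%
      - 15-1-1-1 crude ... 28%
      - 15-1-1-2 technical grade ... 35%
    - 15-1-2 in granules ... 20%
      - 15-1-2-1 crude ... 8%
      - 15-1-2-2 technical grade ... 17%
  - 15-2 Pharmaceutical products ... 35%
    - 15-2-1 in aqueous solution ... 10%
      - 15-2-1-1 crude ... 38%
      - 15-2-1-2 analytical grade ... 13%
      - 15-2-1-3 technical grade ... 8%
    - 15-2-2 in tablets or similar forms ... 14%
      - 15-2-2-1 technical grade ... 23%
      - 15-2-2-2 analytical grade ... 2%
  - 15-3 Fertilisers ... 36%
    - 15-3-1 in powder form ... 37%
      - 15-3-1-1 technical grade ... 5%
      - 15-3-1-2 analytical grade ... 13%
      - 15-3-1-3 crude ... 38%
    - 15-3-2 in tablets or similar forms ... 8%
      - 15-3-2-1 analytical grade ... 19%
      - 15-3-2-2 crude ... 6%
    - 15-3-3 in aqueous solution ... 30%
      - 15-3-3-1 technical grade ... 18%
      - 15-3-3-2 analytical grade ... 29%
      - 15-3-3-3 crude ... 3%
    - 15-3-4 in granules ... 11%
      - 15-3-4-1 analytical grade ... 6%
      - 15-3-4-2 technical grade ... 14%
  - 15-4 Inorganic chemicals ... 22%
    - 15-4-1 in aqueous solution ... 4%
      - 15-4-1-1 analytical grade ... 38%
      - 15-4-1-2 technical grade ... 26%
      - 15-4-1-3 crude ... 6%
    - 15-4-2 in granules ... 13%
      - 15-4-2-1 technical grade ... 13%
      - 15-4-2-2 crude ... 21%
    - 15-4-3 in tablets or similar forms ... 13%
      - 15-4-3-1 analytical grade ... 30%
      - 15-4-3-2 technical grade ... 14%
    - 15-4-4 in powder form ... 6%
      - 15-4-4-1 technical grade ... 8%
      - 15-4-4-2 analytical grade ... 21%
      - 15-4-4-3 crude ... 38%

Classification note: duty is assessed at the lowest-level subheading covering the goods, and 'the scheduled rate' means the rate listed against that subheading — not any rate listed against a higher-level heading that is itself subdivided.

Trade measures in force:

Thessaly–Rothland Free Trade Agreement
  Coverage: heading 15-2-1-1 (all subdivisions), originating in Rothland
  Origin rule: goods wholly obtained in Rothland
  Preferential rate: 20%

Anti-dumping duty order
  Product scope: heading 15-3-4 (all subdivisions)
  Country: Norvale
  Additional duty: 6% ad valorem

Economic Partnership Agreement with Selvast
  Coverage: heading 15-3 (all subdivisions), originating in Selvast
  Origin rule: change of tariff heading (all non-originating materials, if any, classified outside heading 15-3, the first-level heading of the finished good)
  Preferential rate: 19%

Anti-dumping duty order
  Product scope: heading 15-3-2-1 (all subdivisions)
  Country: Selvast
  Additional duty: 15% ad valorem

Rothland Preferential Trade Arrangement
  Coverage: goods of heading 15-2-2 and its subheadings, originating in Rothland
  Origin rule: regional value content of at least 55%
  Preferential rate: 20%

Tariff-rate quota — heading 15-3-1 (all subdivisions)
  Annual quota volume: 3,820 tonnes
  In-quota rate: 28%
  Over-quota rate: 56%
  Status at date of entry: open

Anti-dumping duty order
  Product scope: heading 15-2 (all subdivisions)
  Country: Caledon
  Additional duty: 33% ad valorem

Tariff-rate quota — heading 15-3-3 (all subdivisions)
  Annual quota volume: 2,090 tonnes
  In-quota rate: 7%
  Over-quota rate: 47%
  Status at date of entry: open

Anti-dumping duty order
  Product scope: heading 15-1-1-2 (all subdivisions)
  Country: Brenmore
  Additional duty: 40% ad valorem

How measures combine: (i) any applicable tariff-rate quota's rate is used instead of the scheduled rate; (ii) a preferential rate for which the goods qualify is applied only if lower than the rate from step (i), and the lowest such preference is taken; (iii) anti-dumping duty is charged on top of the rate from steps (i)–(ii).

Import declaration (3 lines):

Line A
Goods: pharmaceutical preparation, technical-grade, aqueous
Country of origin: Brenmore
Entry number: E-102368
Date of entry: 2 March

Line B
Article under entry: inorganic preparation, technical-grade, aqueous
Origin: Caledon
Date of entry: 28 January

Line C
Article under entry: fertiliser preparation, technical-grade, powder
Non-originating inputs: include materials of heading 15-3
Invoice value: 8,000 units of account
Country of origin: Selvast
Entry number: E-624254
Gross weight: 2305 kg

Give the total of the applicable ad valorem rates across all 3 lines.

62%

Line A: pharmaceutical → 15-2; aqueous → 15-2-1; technical-grade → 15-2-1-3. Scheduled 8%. No special measure applies. → 8%.
Line B: inorganic → 15-4; aqueous → 15-4-1; technical-grade → 15-4-1-2. Scheduled 26%. No special measure applies. → 26%.
Line C: fertiliser → 15-3; powder → 15-3-1; technical-grade → 15-3-1-1. Scheduled 5%. quota on 15-3-1 open → in-quota 28%; Selvast agreement on 15-3: CTH not met. → 28%.
Sum: 8% + 26% + 28% = 62%.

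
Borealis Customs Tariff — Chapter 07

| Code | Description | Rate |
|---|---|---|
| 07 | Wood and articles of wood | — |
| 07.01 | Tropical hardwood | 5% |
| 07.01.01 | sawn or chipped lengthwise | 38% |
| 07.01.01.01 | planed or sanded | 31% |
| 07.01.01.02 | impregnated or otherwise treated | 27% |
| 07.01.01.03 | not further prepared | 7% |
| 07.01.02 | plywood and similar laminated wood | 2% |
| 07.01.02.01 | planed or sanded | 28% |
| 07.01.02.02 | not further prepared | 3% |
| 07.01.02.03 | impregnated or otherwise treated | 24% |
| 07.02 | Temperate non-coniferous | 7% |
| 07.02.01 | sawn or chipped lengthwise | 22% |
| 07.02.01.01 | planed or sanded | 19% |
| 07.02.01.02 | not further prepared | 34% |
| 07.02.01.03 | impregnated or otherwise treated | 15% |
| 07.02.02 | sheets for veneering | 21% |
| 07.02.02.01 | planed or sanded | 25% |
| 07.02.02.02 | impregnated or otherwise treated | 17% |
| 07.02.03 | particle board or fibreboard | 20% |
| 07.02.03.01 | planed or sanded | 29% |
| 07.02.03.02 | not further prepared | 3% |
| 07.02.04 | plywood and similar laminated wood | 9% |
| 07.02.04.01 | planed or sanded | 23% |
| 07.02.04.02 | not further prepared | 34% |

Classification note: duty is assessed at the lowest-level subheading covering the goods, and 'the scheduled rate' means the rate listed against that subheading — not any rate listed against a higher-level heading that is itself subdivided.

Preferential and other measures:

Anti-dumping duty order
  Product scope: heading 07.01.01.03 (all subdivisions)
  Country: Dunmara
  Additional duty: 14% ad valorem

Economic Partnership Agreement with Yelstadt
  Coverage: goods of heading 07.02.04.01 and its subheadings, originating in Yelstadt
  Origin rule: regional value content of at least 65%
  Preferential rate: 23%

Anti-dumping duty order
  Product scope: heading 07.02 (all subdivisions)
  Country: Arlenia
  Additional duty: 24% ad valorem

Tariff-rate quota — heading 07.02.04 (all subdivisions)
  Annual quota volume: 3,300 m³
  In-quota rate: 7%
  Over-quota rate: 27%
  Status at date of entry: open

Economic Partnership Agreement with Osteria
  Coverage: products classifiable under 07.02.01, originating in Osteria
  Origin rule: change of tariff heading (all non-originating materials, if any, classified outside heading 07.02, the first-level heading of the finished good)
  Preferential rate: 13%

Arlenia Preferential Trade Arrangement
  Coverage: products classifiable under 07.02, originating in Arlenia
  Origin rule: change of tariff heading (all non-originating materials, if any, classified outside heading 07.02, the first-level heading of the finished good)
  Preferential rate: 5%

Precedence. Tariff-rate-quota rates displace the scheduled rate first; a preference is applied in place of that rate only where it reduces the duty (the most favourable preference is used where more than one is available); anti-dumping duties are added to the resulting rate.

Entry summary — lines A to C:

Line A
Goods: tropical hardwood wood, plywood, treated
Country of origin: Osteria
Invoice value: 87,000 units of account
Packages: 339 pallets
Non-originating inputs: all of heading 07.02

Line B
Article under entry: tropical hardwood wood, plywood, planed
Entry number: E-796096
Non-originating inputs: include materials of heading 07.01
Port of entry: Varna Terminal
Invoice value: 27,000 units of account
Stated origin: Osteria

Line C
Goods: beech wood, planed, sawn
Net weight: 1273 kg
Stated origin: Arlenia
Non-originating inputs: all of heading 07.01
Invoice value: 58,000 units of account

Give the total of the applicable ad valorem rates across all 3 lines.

81%

Line A: tropical hardwood → 07.01; plywood → 07.01.02; treated → 07.01.02.03. Scheduled 24%. Osteria agreement on 07.02.01: 07.01.02.03 not covered. → 24%.
Line B: tropical hardwood → 07.01; plywood → 07.01.02; planed → 07.01.02.01. Scheduled 28%. Osteria agreement on 07.02.01: 07.01.02.01 not covered. → 28%.
Line C: beech → 07.02; sawn → 07.02.01; planed → 07.02.01.01. Scheduled 19%. Arlenia agreement on 07.02: CTH met → 5% available; preferential 5%; anti-dumping (Arlenia, 07.02): +24%; total 5% + 24% = 29%. → 29%.
Sum: 24% + 28% + 29% = 81%.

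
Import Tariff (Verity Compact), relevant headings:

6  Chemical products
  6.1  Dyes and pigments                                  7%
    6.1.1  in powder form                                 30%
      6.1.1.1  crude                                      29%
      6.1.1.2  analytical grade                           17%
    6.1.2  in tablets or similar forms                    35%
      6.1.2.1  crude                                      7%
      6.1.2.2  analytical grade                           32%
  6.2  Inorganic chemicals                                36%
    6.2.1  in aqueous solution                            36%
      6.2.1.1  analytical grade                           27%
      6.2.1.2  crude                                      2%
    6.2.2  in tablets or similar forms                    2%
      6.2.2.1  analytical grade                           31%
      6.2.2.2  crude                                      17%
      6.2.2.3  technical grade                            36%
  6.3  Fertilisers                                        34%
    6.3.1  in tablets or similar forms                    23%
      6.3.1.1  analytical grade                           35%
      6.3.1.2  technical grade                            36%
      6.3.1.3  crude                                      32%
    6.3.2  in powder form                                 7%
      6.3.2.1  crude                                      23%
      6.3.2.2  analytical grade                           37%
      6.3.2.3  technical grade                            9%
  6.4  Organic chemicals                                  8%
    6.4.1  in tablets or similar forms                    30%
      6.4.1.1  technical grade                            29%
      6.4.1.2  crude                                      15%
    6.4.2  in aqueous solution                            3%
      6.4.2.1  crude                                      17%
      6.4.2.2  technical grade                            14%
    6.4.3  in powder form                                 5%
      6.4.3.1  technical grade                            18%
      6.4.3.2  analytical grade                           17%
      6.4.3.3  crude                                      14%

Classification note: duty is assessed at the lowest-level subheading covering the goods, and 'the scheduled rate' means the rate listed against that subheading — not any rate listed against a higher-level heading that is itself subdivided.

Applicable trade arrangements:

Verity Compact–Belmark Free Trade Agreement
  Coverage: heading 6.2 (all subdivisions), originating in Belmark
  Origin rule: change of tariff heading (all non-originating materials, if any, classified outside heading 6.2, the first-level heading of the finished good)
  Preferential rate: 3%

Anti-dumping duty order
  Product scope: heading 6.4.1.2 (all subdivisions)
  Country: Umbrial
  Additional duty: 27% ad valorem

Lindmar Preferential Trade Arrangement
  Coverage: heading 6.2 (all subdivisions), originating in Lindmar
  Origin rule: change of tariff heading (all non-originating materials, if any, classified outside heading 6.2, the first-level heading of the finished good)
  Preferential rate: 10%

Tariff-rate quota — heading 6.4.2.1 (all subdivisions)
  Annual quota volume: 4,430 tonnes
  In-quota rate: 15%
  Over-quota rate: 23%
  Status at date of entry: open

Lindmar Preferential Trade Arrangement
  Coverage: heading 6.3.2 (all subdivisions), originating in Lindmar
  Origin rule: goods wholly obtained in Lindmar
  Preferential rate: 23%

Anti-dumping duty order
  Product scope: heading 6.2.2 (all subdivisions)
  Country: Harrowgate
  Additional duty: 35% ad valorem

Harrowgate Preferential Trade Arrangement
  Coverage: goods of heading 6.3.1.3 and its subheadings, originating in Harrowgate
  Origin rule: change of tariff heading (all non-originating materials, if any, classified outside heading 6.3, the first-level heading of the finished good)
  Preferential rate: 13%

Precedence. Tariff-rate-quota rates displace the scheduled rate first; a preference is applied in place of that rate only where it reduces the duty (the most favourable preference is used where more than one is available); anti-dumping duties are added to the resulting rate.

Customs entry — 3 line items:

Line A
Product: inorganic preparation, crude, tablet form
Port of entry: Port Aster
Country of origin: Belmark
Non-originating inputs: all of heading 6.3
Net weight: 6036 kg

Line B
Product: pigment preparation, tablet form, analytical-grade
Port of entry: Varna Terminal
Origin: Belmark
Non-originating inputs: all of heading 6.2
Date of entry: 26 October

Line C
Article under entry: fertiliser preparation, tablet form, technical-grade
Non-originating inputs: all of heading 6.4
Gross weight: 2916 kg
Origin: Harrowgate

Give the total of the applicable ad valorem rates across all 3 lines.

71%

Line A: inorganic → 6.2; tablet form → 6.2.2; crude → 6.2.2.2. Scheduled 17%. Belmark agreement on 6.2: CTH met → 3% available; preferential 3%. → 3%.
Line B: pigment → 6.1; tablet form → 6.1.2; analytical-grade → 6.1.2.2. Scheduled 32%. Belmark agreement on 6.2: 6.1.2.2 not covered. → 32%.
Line C: fertiliser → 6.3; tablet form → 6.3.1; technical-grade → 6.3.1.2. Scheduled 36%. Harrowgate agreement on 6.3.1.3: 6.3.1.2 not covered. → 36%.
Sum: 3% + 32% + 36% = 71%.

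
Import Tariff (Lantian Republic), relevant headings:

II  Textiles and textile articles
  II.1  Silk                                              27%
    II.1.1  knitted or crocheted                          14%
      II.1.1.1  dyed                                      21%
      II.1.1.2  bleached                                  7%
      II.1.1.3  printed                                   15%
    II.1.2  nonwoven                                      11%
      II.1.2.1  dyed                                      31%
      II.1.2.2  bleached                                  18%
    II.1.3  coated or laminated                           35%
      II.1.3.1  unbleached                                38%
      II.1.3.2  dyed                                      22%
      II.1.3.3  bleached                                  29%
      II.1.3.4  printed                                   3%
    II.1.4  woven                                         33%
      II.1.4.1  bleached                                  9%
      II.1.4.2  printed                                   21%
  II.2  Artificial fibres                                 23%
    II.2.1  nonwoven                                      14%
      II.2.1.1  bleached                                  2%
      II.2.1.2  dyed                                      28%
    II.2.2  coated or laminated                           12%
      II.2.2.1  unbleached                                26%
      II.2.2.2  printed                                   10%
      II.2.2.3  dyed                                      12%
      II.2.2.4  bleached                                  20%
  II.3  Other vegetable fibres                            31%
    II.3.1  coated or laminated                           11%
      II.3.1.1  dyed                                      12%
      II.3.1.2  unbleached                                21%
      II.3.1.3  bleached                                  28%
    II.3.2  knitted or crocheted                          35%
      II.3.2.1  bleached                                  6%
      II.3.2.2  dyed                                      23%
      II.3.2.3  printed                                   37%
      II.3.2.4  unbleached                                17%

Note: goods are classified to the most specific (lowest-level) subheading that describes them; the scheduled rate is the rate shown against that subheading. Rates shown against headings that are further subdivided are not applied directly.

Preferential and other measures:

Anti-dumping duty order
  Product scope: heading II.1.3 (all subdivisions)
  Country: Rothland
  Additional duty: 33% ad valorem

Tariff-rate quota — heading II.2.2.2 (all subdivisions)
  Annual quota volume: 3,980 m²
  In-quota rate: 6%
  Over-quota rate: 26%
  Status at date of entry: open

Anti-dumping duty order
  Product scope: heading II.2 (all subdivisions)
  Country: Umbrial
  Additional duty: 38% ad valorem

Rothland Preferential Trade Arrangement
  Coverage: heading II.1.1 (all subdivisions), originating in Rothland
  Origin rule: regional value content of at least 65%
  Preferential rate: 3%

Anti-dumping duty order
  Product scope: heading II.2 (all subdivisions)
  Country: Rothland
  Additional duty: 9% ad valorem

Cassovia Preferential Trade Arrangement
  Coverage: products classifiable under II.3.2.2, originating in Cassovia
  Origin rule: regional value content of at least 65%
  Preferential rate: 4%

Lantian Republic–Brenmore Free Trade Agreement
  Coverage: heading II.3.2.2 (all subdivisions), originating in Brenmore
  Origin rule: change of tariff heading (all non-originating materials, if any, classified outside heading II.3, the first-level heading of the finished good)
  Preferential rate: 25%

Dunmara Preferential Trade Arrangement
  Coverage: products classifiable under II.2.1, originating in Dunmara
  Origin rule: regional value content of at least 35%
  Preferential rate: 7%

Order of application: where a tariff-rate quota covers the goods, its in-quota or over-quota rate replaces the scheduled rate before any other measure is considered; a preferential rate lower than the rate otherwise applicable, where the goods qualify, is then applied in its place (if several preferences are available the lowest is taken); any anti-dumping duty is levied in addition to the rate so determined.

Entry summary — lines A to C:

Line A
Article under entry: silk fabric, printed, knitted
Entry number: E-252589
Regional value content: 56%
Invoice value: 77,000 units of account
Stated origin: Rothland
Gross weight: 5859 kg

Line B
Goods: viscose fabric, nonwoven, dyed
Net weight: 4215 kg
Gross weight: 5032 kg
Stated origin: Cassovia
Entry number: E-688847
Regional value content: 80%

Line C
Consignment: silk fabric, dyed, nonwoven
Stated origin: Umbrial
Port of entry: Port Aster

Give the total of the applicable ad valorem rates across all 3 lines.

Line A: silk → II.1; knitted → II.1.1; printed → II.1.1.3. Scheduled 15%. Rothland agreement on II.1.1: RVC < 65%. → 15%.
Line B: viscose → II.2; nonwoven → II.2.1; dyed → II.2.1.2. Scheduled 28%. Cassovia agreement on II.3.2.2: II.2.1.2 not covered. → 28%.
Line C: silk → II.1; nonwoven → II.1.2; dyed → II.1.2.1. Scheduled 31%. No special measure applies. → 31%.
Sum: 15% + 28% + 31% = 74%.

74%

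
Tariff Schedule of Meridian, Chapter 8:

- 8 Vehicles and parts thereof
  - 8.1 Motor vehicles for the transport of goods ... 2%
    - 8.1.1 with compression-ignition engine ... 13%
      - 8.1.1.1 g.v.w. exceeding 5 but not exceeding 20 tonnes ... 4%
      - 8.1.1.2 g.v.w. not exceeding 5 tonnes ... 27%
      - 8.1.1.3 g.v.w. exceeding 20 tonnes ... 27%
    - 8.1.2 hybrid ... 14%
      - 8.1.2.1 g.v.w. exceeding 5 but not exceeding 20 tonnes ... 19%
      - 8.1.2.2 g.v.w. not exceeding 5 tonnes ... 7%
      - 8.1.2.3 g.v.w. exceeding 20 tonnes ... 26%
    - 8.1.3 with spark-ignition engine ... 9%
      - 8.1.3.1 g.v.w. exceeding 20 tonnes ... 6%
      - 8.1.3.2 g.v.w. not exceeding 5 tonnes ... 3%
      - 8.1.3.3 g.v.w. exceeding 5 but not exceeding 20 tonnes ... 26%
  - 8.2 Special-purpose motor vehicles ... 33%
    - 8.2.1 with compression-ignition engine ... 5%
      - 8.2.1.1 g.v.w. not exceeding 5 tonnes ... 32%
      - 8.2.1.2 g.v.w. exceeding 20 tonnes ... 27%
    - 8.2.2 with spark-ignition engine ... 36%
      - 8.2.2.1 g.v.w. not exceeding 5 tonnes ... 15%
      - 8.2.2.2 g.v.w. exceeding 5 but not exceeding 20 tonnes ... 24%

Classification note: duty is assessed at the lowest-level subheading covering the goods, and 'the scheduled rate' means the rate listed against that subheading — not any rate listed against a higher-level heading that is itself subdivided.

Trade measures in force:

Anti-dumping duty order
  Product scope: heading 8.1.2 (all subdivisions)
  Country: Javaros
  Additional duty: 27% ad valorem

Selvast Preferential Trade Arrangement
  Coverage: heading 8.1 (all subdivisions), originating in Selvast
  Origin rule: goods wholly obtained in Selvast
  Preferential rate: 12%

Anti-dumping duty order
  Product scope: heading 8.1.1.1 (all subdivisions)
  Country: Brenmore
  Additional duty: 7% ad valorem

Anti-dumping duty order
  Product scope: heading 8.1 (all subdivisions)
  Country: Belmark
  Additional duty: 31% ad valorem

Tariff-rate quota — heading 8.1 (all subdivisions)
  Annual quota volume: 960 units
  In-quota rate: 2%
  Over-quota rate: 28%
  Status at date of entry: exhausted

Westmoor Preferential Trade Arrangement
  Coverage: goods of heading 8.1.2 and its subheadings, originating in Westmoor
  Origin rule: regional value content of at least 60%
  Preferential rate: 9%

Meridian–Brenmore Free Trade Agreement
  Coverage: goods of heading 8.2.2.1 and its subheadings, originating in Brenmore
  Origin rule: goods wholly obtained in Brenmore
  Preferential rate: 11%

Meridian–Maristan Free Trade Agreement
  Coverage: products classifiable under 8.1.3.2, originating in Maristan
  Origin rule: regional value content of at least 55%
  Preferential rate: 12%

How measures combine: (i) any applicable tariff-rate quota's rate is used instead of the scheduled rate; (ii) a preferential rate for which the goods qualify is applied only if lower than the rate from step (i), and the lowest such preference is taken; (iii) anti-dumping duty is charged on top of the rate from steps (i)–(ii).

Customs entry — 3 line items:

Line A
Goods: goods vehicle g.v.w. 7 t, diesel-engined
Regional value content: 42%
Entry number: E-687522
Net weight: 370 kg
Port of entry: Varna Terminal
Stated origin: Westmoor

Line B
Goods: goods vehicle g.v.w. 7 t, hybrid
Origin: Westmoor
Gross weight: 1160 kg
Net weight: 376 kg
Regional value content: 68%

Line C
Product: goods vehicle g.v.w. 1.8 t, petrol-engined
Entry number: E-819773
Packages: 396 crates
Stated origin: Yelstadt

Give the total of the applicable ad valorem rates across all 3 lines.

Line A: goods vehicle → 8.1; diesel-engined → 8.1.1; g.v.w. 7 t → 8.1.1.1. Scheduled 4%. quota on 8.1 exhausted → over-quota 28%; Westmoor agreement on 8.1.2: 8.1.1.1 not covered. → 28%.
Line B: goods vehicle → 8.1; hybrid → 8.1.2; g.v.w. 7 t → 8.1.2.1. Scheduled 19%. quota on 8.1 exhausted → over-quota 28%; Westmoor agreement on 8.1.2: RVC ≥ 60% → 9% available; preferential 9%. → 9%.
Line C: goods vehicle → 8.1; petrol-engined → 8.1.3; g.v.w. 1.8 t → 8.1.3.2. Scheduled 3%. quota on 8.1 exhausted → over-quota 28%. → 28%.
Sum: 28% + 9% + 28% = 65%.

65%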